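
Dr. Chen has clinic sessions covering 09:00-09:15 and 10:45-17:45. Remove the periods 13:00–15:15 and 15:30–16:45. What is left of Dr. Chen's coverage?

09:00-09:15 is untouched.
10:45-17:45 with B removed leaves 10:45-13:00, 15:15-15:30, 16:45-17:45.

09:00-09:15, 10:45-13:00, 15:15-15:30, 16:45-17:45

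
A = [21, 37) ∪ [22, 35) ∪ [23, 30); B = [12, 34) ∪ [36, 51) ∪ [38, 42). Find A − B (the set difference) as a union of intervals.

[34, 36)

A, merged: [21, 37).
B, merged: [12, 34), [36, 51).
[21, 37) minus B → [34, 36).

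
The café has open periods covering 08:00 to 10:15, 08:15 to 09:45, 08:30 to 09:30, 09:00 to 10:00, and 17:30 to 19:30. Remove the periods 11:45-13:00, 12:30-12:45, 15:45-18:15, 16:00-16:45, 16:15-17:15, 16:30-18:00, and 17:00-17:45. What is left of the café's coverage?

08:00–10:15, 18:15–19:30

A, merged: 08:00–10:15, 17:30–19:30.
B, merged: 11:45–13:00, 15:45–18:15.
08:00–10:15: no B overlap → unchanged.
17:30–19:30 minus B → 18:15–19:30.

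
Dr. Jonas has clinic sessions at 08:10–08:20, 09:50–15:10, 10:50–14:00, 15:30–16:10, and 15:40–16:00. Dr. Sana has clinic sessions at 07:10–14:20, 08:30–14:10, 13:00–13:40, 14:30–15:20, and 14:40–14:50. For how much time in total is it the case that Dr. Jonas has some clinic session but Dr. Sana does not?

50 min

Merge the first list: 08:10–08:20, 09:50–15:10, 15:30–16:10.
Merge the second list: 07:10–14:20, 14:30–15:20.
A \ B = 14:20–14:30, 15:30–16:10.
Total: 10 min + 40 min = 50 min.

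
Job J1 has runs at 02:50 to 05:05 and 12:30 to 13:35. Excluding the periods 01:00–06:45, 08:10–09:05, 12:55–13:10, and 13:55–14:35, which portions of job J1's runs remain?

12:30-12:55, 13:10-13:35

02:50-05:05: entirely removed.
12:30-13:35 \ B = 12:30-12:55, 13:10-13:35.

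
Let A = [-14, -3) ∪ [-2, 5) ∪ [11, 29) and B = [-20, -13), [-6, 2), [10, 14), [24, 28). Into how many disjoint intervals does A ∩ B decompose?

A ∩ B = [-14, -13), [-6, -3), [-2, 2), [11, 14), [24, 28).
That is 5 disjoint pieces.

5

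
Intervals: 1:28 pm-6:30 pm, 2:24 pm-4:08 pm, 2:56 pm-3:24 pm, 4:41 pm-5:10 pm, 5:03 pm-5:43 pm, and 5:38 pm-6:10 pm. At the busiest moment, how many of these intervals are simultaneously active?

3

At 2:56 pm, 3 of the intervals are simultaneously active.
No point has more.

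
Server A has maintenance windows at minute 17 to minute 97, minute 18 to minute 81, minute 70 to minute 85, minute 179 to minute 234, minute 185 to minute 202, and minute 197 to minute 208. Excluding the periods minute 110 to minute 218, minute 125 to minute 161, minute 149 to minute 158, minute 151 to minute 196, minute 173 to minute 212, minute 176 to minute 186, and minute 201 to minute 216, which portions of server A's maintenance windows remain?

Merge the first list: minute 17 to minute 97, minute 179 to minute 234.
Merge the second list: minute 110 to minute 218.
minute 17 to minute 97: no B overlap → unchanged.
minute 179 to minute 234 minus B → minute 218 to minute 234.

minute 17 to minute 97, minute 218 to minute 234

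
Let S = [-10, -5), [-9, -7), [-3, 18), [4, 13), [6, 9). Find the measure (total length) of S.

26

Merged: [-10, -5), [-3, 18).
Lengths: 5 + 21 = 26.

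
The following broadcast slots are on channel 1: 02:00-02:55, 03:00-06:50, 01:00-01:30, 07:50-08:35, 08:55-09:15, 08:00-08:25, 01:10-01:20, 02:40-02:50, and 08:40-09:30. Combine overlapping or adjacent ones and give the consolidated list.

01:00-01:30, 02:00-02:55, 03:00-06:50, 07:50-08:35, 08:40-09:30

Sort by start: 01:00-01:30, 01:10-01:20, 02:00-02:55, 02:40-02:50, 03:00-06:50, 07:50-08:35, 08:00-08:25, 08:40-09:30, 08:55-09:15.
01:10-01:20 overlaps/touches 01:00-01:30 → extend to 01:00-01:30.
02:00-02:55 is disjoint → start new block.
02:40-02:50 overlaps/touches 02:00-02:55 → extend to 02:00-02:55.
03:00-06:50 is disjoint → start new block.
07:50-08:35 is disjoint → start new block.
08:00-08:25 overlaps/touches 07:50-08:35 → extend to 07:50-08:35.
08:40-09:30 is disjoint → start new block.
08:55-09:15 overlaps/touches 08:40-09:30 → extend to 08:40-09:30.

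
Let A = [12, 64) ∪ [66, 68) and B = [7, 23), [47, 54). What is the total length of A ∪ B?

A ∪ B = [7, 64), [66, 68).
Total: 57 + 2 = 59.

59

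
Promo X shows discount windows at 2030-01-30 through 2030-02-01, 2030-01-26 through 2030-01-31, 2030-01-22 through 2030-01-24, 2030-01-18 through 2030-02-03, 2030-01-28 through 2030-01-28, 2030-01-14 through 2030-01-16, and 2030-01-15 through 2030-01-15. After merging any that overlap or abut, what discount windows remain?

2030-01-14 through 2030-01-16, 2030-01-18 through 2030-02-03

Sort by start: 2030-01-14 through 2030-01-16, 2030-01-15 through 2030-01-15, 2030-01-18 through 2030-02-03, 2030-01-22 through 2030-01-24, 2030-01-26 through 2030-01-31, 2030-01-28 through 2030-01-28, 2030-01-30 through 2030-02-01.
2030-01-15 through 2030-01-15 overlaps/touches 2030-01-14 through 2030-01-16 → extend to 2030-01-14 through 2030-01-16.
2030-01-18 through 2030-02-03 is disjoint → start new block.
2030-01-22 through 2030-01-24 overlaps/touches 2030-01-18 through 2030-02-03 → extend to 2030-01-18 through 2030-02-03.
2030-01-26 through 2030-01-31 overlaps/touches 2030-01-18 through 2030-02-03 → extend to 2030-01-18 through 2030-02-03.
2030-01-28 through 2030-01-28 overlaps/touches 2030-01-18 through 2030-02-03 → extend to 2030-01-18 through 2030-02-03.
2030-01-30 through 2030-02-01 overlaps/touches 2030-01-18 through 2030-02-03 → extend to 2030-01-18 through 2030-02-03.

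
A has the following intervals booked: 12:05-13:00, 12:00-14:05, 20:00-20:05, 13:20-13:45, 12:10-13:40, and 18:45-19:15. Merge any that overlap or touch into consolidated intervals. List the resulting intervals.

Sort by start: 12:00-14:05, 12:05-13:00, 12:10-13:40, 13:20-13:45, 18:45-19:15, 20:00-20:05.
12:05-13:00 overlaps/touches 12:00-14:05 → extend to 12:00-14:05.
12:10-13:40 overlaps/touches 12:00-14:05 → extend to 12:00-14:05.
13:20-13:45 overlaps/touches 12:00-14:05 → extend to 12:00-14:05.
18:45-19:15 is disjoint → start new block.
20:00-20:05 is disjoint → start new block.

12:00-14:05, 18:45-19:15, 20:00-20:05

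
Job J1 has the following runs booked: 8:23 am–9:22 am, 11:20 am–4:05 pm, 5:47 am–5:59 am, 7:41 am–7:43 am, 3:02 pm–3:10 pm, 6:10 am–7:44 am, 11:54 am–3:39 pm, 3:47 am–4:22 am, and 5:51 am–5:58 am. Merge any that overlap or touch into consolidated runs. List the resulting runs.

Sort by start: 3:47 am-4:22 am, 5:47 am-5:59 am, 5:51 am-5:58 am, 6:10 am-7:44 am, 7:41 am-7:43 am, 8:23 am-9:22 am, 11:20 am-4:05 pm, 11:54 am-3:39 pm, 3:02 pm-3:10 pm.
5:47 am-5:59 am is disjoint → start new block.
5:51 am-5:58 am overlaps/touches 5:47 am-5:59 am → extend to 5:47 am-5:59 am.
6:10 am-7:44 am is disjoint → start new block.
7:41 am-7:43 am overlaps/touches 6:10 am-7:44 am → extend to 6:10 am-7:44 am.
8:23 am-9:22 am is disjoint → start new block.
11:20 am-4:05 pm is disjoint → start new block.
11:54 am-3:39 pm overlaps/touches 11:20 am-4:05 pm → extend to 11:20 am-4:05 pm.
3:02 pm-3:10 pm overlaps/touches 11:20 am-4:05 pm → extend to 11:20 am-4:05 pm.

3:47 am-4:22 am, 5:47 am-5:59 am, 6:10 am-7:44 am, 8:23 am-9:22 am, 11:20 am-4:05 pm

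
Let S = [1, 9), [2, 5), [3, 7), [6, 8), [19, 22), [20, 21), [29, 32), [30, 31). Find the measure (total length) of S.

14

Merged: [1, 9), [19, 22), [29, 32).
Lengths: 8 + 3 + 3 = 14.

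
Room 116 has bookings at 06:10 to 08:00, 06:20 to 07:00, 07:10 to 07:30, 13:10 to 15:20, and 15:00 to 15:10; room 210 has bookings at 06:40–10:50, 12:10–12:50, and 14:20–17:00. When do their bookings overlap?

06:40–08:00, 14:20–15:20

First set merges to 06:10–08:00, 13:10–15:20.
06:10–08:00 meets the second set on 06:40–08:00.
13:10–15:20 meets the second set on 14:20–15:20.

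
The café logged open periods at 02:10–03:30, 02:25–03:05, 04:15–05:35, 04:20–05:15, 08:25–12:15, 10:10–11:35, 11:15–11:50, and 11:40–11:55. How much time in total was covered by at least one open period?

Merged: 02:10-03:30, 04:15-05:35, 08:25-12:15.
Lengths: 1 h 20 min + 1 h 20 min + 3 h 50 min = 6 h 30 min.

6 h 30 min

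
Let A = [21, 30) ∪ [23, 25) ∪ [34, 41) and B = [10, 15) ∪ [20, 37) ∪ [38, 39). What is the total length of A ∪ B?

A, merged: [21, 30), [34, 41).
A ∪ B = [10, 15), [20, 41).
Total: 5 + 21 = 26.

26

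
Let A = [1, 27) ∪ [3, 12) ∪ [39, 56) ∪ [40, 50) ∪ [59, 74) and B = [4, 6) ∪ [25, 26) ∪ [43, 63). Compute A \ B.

[1, 4) ∪ [6, 25) ∪ [26, 27) ∪ [39, 43) ∪ [63, 74)

A, merged: [1, 27), [39, 56), [59, 74).
[1, 27) minus B → [1, 4), [6, 25), [26, 27).
[39, 56) minus B → [39, 43).
[59, 74) minus B → [63, 74).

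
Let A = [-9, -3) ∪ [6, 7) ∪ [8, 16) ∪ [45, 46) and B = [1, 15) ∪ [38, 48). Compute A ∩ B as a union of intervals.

[-9, -3) meets no B interval.
[6, 7) ∩ B → [6, 7).
[8, 16) ∩ B → [8, 15).
[45, 46) ∩ B → [45, 46).

[6, 7) ∪ [8, 15) ∪ [45, 46)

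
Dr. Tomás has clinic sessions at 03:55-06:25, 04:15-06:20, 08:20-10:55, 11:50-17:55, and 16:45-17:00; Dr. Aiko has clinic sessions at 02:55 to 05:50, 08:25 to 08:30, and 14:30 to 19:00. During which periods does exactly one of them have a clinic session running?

Merge the first list: 03:55–06:25, 08:20–10:55, 11:50–17:55.
Only in the first: 05:50–06:25, 08:20–08:25, 08:30–10:55, 11:50–14:30.
Only in the second: 02:55–03:55, 17:55–19:00.
Together these are the periods covered by exactly one.

02:55–03:55, 05:50–06:25, 08:20–08:25, 08:30–10:55, 11:50–14:30, 17:55–19:00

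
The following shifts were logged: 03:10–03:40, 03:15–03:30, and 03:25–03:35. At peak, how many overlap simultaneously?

At 03:25, 3 of the intervals are simultaneously active.
No point has more.

3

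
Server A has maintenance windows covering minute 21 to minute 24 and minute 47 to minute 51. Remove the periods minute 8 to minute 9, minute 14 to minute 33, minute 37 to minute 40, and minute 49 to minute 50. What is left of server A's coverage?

minute 21 to minute 24: fully covered by B → removed.
minute 47 to minute 51 minus B → minute 47 to minute 49, minute 50 to minute 51.

minute 47 to minute 49, minute 50 to minute 51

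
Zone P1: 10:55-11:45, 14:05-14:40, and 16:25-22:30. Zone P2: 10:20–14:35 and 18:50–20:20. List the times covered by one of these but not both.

A but not B: 14:35–14:40, 16:25–18:50, 20:20–22:30.
B but not A: 10:20–10:55, 11:45–14:05.
Combining gives A △ B.

10:20–10:55, 11:45–14:05, 14:35–14:40, 16:25–18:50, 20:20–22:30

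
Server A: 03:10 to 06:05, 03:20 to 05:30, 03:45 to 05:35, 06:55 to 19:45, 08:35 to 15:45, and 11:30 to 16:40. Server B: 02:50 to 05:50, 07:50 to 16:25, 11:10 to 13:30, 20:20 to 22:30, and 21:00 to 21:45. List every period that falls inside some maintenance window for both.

03:10–05:50, 07:50–16:25

First set merges to 03:10–06:05, 06:55–19:45.
Second set merges to 02:50–05:50, 07:50–16:25, 20:20–22:30.
03:10–06:05 meets the second set on 03:10–05:50.
06:55–19:45 meets the second set on 07:50–16:25.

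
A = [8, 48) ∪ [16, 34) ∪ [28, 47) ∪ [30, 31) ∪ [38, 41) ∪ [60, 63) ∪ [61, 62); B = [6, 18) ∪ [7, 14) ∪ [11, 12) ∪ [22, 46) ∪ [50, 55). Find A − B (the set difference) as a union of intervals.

[18, 22) ∪ [46, 48) ∪ [60, 63)

Merge the first list: [8, 48), [60, 63).
Merge the second list: [6, 18), [22, 46), [50, 55).
[8, 48) \ B = [18, 22), [46, 48).
[60, 63): nothing removed.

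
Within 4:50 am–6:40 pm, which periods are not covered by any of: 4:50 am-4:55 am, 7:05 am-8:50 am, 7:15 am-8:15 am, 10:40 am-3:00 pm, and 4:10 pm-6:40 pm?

Covered (merged): 4:50 am–4:55 am, 7:05 am–8:50 am, 10:40 am–3:00 pm, 4:10 pm–6:40 pm.
Uncovered inside 4:50 am–6:40 pm: 4:55 am–7:05 am, 8:50 am–10:40 am, 3:00 pm–4:10 pm.

4:55 am–7:05 am, 8:50 am–10:40 am, 3:00 pm–4:10 pm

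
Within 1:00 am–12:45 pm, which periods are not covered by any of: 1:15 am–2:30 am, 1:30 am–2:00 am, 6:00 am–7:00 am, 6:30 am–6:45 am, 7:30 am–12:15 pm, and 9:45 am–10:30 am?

1:00 am–1:15 am, 2:30 am–6:00 am, 7:00 am–7:30 am, 12:15 pm–12:45 pm

After merging, the occupied span is 1:15 am–2:30 am, 6:00 am–7:00 am, 7:30 am–12:15 pm.
Gaps within 1:00 am–12:45 pm: 1:00 am–1:15 am, 2:30 am–6:00 am, 7:00 am–7:30 am, 12:15 pm–12:45 pm.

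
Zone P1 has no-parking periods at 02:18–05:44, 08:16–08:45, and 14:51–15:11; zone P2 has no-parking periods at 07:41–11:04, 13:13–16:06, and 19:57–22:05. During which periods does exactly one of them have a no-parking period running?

Only in the first: 02:18-05:44.
Only in the second: 07:41-08:16, 08:45-11:04, 13:13-14:51, 15:11-16:06, 19:57-22:05.
Together these are the periods covered by exactly one.

02:18-05:44, 07:41-08:16, 08:45-11:04, 13:13-14:51, 15:11-16:06, 19:57-22:05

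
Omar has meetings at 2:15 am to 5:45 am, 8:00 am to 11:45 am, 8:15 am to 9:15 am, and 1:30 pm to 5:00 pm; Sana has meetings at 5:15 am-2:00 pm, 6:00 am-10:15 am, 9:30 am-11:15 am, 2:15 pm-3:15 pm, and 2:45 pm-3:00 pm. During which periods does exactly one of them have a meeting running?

A, merged: 2:15 am–5:45 am, 8:00 am–11:45 am, 1:30 pm–5:00 pm.
B, merged: 5:15 am–2:00 pm, 2:15 pm–3:15 pm.
Only in the first: 2:15 am–5:15 am, 2:00 pm–2:15 pm, 3:15 pm–5:00 pm.
Only in the second: 5:45 am–8:00 am, 11:45 am–1:30 pm.
Together these are the periods covered by exactly one.

2:15 am–5:15 am, 5:45 am–8:00 am, 11:45 am–1:30 pm, 2:00 pm–2:15 pm, 3:15 pm–5:00 pm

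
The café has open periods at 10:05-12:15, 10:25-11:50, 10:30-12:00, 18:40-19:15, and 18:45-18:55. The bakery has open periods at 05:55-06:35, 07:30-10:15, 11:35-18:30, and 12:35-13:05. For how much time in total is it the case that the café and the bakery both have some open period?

50 min

A, merged: 10:05–12:15, 18:40–19:15.
B, merged: 05:55–06:35, 07:30–10:15, 11:35–18:30.
A ∩ B = 10:05–10:15, 11:35–12:15.
Total: 10 min + 40 min = 50 min.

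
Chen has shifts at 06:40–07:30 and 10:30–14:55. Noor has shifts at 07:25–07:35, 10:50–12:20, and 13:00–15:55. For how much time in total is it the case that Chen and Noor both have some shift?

3 h 30 min

A ∩ B = 07:25–07:30, 10:50–12:20, 13:00–14:55.
Total: 5 min + 1 h 30 min + 1 h 55 min = 3 h 30 min.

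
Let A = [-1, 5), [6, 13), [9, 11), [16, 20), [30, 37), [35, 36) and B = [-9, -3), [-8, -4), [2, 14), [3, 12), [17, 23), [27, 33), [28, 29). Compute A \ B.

First set merges to [-1, 5), [6, 13), [16, 20), [30, 37).
Second set merges to [-9, -3), [2, 14), [17, 23), [27, 33).
[-1, 5) with B removed leaves [-1, 2).
[6, 13) lies entirely inside B → drops out.
[16, 20) with B removed leaves [16, 17).
[30, 37) with B removed leaves [33, 37).

[-1, 2) ∪ [16, 17) ∪ [33, 37)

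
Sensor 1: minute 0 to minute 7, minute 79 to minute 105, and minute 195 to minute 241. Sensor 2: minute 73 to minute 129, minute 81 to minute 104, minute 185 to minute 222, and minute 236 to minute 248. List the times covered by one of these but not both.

minute 0 to minute 7, minute 73 to minute 79, minute 105 to minute 129, minute 185 to minute 195, minute 222 to minute 236, minute 241 to minute 248

B, merged: minute 73 to minute 129, minute 185 to minute 222, minute 236 to minute 248.
A but not B: minute 0 to minute 7, minute 222 to minute 236.
B but not A: minute 73 to minute 79, minute 105 to minute 129, minute 185 to minute 195, minute 241 to minute 248.
Combining gives A △ B.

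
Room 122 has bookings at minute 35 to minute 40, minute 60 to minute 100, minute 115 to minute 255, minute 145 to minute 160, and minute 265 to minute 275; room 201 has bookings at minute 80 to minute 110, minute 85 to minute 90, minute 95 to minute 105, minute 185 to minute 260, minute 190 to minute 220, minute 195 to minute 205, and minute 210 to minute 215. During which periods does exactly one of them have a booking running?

minute 35 to minute 40, minute 60 to minute 80, minute 100 to minute 110, minute 115 to minute 185, minute 255 to minute 260, minute 265 to minute 275

First set merges to minute 35 to minute 40, minute 60 to minute 100, minute 115 to minute 255, minute 265 to minute 275.
Second set merges to minute 80 to minute 110, minute 185 to minute 260.
Only in the first: minute 35 to minute 40, minute 60 to minute 80, minute 115 to minute 185, minute 265 to minute 275.
Only in the second: minute 100 to minute 110, minute 255 to minute 260.
Together these are the periods covered by exactly one.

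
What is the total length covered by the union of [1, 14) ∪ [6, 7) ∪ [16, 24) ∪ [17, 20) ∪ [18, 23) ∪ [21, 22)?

Merged: [1, 14), [16, 24).
Lengths: 13 + 8 = 21.

21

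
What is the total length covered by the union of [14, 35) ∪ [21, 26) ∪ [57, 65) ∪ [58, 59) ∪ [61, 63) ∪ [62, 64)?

29

Merged: [14, 35), [57, 65).
Lengths: 21 + 8 = 29.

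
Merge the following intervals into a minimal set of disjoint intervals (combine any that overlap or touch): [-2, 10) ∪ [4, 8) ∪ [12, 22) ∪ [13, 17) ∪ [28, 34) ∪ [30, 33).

[-2, 10) ∪ [12, 22) ∪ [28, 34)

[4, 8) overlaps/touches [-2, 10) → extend to [-2, 10).
[12, 22) is disjoint → start new block.
[13, 17) overlaps/touches [12, 22) → extend to [12, 22).
[28, 34) is disjoint → start new block.
[30, 33) overlaps/touches [28, 34) → extend to [28, 34).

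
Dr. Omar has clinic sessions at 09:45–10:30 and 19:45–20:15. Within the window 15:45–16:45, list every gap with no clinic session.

The merged coverage is 09:45–10:30, 19:45–20:15.
Gaps within 15:45–16:45: 15:45–16:45.

15:45–16:45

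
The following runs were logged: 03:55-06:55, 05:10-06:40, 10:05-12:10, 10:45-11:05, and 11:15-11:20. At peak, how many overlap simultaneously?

2

Walk the sorted start/end points keeping a running depth.
The depth first hits 2 at 05:10.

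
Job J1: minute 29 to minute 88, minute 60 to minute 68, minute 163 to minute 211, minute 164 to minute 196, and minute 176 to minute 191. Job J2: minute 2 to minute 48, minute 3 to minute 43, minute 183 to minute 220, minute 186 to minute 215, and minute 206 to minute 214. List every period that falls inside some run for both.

minute 29 to minute 48, minute 183 to minute 211

Merge the first list: minute 29 to minute 88, minute 163 to minute 211.
Merge the second list: minute 2 to minute 48, minute 183 to minute 220.
minute 29 to minute 88 overlaps B on minute 29 to minute 48.
minute 163 to minute 211 overlaps B on minute 183 to minute 211.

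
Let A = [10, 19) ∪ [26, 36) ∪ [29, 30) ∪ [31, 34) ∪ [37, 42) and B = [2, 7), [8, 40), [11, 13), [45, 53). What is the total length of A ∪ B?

47

A, merged: [10, 19), [26, 36), [37, 42).
B, merged: [2, 7), [8, 40), [45, 53).
A ∪ B = [2, 7), [8, 42), [45, 53).
Total: 5 + 34 + 8 = 47.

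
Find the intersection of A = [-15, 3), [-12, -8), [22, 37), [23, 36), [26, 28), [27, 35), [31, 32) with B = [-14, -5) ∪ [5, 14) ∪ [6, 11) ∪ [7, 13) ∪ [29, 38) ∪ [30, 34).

[-14, -5) ∪ [29, 37)

Merge the first list: [-15, 3), [22, 37).
Merge the second list: [-14, -5), [5, 14), [29, 38).
[-15, 3) overlaps B on [-14, -5).
[22, 37) overlaps B on [29, 37).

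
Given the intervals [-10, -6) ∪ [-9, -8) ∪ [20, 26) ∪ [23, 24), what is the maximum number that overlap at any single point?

2

Sweep endpoints in order; track running count of active intervals.
Peak of 2 reached at -9.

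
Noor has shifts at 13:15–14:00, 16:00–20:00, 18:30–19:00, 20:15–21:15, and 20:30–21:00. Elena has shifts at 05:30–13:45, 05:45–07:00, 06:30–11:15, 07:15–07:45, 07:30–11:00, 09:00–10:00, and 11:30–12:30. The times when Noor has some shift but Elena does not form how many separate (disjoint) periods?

3

First set merges to 13:15-14:00, 16:00-20:00, 20:15-21:15.
Second set merges to 05:30-13:45.
A \ B = 13:45-14:00, 16:00-20:00, 20:15-21:15.
That is 3 disjoint pieces.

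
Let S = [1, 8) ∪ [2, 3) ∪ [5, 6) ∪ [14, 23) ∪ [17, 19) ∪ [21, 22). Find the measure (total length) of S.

16

Merged: [1, 8), [14, 23).
Lengths: 7 + 9 = 16.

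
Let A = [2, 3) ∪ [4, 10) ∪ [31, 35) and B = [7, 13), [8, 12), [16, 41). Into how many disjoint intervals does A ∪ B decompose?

3

Merge the second list: [7, 13), [16, 41).
A ∪ B = [2, 3), [4, 13), [16, 41).
That is 3 disjoint pieces.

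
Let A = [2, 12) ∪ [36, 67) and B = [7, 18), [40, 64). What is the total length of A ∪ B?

47

A ∪ B = [2, 18), [36, 67).
Total: 16 + 31 = 47.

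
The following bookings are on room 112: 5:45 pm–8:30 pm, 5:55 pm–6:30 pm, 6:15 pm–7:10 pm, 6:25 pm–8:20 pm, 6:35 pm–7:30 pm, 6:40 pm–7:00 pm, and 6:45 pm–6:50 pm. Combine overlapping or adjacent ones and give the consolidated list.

5:45 pm-8:30 pm

5:55 pm-6:30 pm overlaps/touches 5:45 pm-8:30 pm → extend to 5:45 pm-8:30 pm.
6:15 pm-7:10 pm overlaps/touches 5:45 pm-8:30 pm → extend to 5:45 pm-8:30 pm.
6:25 pm-8:20 pm overlaps/touches 5:45 pm-8:30 pm → extend to 5:45 pm-8:30 pm.
6:35 pm-7:30 pm overlaps/touches 5:45 pm-8:30 pm → extend to 5:45 pm-8:30 pm.
6:40 pm-7:00 pm overlaps/touches 5:45 pm-8:30 pm → extend to 5:45 pm-8:30 pm.
6:45 pm-6:50 pm overlaps/touches 5:45 pm-8:30 pm → extend to 5:45 pm-8:30 pm.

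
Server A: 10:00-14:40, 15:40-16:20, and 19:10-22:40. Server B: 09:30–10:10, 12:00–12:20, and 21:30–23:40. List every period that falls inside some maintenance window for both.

10:00–10:10, 12:00–12:20, 21:30–22:40

10:00–14:40 meets the second set on 10:00–10:10, 12:00–12:20.
15:40–16:20: no overlap with the second set.
19:10–22:40 meets the second set on 21:30–22:40.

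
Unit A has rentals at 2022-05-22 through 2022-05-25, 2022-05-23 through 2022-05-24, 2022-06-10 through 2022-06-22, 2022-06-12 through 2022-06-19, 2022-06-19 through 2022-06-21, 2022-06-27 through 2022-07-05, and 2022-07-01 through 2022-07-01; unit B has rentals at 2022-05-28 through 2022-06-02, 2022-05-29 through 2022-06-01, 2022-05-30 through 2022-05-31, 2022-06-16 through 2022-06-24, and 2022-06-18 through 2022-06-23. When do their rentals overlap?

First set merges to 2022-05-22 through 2022-05-25, 2022-06-10 through 2022-06-22, 2022-06-27 through 2022-07-05.
Second set merges to 2022-05-28 through 2022-06-02, 2022-06-16 through 2022-06-24.
2022-05-22 through 2022-05-25: no overlap with the second set.
2022-06-10 through 2022-06-22 meets the second set on 2022-06-16 through 2022-06-22.
2022-06-27 through 2022-07-05: no overlap with the second set.

2022-06-16 through 2022-06-22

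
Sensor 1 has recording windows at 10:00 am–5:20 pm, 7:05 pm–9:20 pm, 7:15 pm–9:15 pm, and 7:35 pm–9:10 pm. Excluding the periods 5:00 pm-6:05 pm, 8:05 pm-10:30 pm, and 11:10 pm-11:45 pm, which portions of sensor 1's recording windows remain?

First set merges to 10:00 am–5:20 pm, 7:05 pm–9:20 pm.
10:00 am–5:20 pm minus B → 10:00 am–5:00 pm.
7:05 pm–9:20 pm minus B → 7:05 pm–8:05 pm.

10:00 am–5:00 pm, 7:05 pm–8:05 pm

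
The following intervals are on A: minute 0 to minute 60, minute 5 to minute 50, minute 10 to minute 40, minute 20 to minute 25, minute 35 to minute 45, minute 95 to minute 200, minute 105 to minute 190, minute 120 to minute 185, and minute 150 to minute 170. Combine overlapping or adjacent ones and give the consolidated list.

minute 5 to minute 50 overlaps/touches minute 0 to minute 60 → extend to minute 0 to minute 60.
minute 10 to minute 40 overlaps/touches minute 0 to minute 60 → extend to minute 0 to minute 60.
minute 20 to minute 25 overlaps/touches minute 0 to minute 60 → extend to minute 0 to minute 60.
minute 35 to minute 45 overlaps/touches minute 0 to minute 60 → extend to minute 0 to minute 60.
minute 95 to minute 200 is disjoint → start new block.
minute 105 to minute 190 overlaps/touches minute 95 to minute 200 → extend to minute 95 to minute 200.
minute 120 to minute 185 overlaps/touches minute 95 to minute 200 → extend to minute 95 to minute 200.
minute 150 to minute 170 overlaps/touches minute 95 to minute 200 → extend to minute 95 to minute 200.

minute 0 to minute 60, minute 95 to minute 200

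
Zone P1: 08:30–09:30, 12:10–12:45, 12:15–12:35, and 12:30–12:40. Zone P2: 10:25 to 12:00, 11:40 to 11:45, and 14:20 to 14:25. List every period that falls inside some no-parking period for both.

none

A, merged: 08:30–09:30, 12:10–12:45.
B, merged: 10:25–12:00, 14:20–14:25.
08:30–09:30 falls entirely outside B.
12:10–12:45 falls entirely outside B.
No overlap.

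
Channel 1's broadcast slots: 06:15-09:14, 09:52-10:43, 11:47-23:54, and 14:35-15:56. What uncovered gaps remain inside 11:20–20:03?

11:20–11:47

The merged coverage is 06:15–09:14, 09:52–10:43, 11:47–23:54.
Complement within 11:20–20:03: 11:20–11:47.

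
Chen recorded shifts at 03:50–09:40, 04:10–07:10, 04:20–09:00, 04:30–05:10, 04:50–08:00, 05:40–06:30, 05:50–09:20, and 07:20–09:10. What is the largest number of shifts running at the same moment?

6

Sweep endpoints in order; track running count of active intervals.
Peak of 6 reached at 05:50.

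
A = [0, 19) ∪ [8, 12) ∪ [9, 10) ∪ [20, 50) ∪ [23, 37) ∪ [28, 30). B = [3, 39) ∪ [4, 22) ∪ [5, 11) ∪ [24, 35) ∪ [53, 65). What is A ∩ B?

Merge the first list: [0, 19), [20, 50).
Merge the second list: [3, 39), [53, 65).
[0, 19) overlaps B on [3, 19).
[20, 50) overlaps B on [20, 39).

[3, 19) ∪ [20, 39)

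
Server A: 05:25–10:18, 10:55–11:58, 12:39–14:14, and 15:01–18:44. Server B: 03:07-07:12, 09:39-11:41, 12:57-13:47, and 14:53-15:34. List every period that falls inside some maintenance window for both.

05:25–07:12, 09:39–10:18, 10:55–11:41, 12:57–13:47, 15:01–15:34

05:25–10:18 overlaps B on 05:25–07:12, 09:39–10:18.
10:55–11:58 overlaps B on 10:55–11:41.
12:39–14:14 overlaps B on 12:57–13:47.
15:01–18:44 overlaps B on 15:01–15:34.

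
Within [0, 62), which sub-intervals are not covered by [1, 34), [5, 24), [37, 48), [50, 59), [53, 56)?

[0, 1) ∪ [34, 37) ∪ [48, 50) ∪ [59, 62)

Covered (merged): [1, 34), [37, 48), [50, 59).
Gaps within [0, 62): [0, 1), [34, 37), [48, 50), [59, 62).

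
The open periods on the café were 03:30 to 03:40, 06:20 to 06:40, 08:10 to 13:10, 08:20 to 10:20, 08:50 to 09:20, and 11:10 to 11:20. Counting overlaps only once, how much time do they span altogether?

5 h 30 min

Merged: 03:30–03:40, 06:20–06:40, 08:10–13:10.
Lengths: 10 min + 20 min + 5 h = 5 h 30 min.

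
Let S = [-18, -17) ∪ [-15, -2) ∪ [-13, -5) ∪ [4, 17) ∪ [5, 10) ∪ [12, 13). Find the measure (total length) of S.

27

Merged: [-18, -17), [-15, -2), [4, 17).
Lengths: 1 + 13 + 13 = 27.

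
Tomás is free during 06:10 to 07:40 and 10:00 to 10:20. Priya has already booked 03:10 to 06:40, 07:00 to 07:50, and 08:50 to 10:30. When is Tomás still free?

06:10–07:40 \ B = 06:40–07:00.
10:00–10:20: entirely removed.

06:40–07:00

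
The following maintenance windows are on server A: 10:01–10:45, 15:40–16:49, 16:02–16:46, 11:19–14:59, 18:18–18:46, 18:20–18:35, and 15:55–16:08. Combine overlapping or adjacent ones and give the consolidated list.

Sort by start: 10:01–10:45, 11:19–14:59, 15:40–16:49, 15:55–16:08, 16:02–16:46, 18:18–18:46, 18:20–18:35.
11:19–14:59 is disjoint → start new block.
15:40–16:49 is disjoint → start new block.
15:55–16:08 overlaps/touches 15:40–16:49 → extend to 15:40–16:49.
16:02–16:46 overlaps/touches 15:40–16:49 → extend to 15:40–16:49.
18:18–18:46 is disjoint → start new block.
18:20–18:35 overlaps/touches 18:18–18:46 → extend to 18:18–18:46.

10:01–10:45, 11:19–14:59, 15:40–16:49, 18:18–18:46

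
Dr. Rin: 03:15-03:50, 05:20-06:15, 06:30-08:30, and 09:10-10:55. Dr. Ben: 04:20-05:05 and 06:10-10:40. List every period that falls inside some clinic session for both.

03:15-03:50 meets no B interval.
05:20-06:15 ∩ B → 06:10-06:15.
06:30-08:30 ∩ B → 06:30-08:30.
09:10-10:55 ∩ B → 09:10-10:40.

06:10-06:15, 06:30-08:30, 09:10-10:40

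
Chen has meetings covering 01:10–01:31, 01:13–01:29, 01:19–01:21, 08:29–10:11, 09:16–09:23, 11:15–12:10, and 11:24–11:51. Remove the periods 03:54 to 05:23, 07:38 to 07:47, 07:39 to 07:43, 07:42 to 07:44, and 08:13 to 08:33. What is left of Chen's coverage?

First set merges to 01:10–01:31, 08:29–10:11, 11:15–12:10.
Second set merges to 03:54–05:23, 07:38–07:47, 08:13–08:33.
01:10–01:31: nothing removed.
08:29–10:11 \ B = 08:33–10:11.
11:15–12:10: nothing removed.

01:10–01:31, 08:33–10:11, 11:15–12:10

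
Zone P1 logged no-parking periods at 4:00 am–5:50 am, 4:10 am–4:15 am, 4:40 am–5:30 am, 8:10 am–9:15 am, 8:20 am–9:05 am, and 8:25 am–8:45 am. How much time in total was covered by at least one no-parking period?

2 h 55 min

Merged: 4:00 am-5:50 am, 8:10 am-9:15 am.
Lengths: 1 h 50 min + 1 h 5 min = 2 h 55 min.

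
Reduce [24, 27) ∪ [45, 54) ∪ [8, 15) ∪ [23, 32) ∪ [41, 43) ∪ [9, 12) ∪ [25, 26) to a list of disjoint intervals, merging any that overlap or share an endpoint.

Sort by start: [8, 15), [9, 12), [23, 32), [24, 27), [25, 26), [41, 43), [45, 54).
[9, 12) overlaps/touches [8, 15) → extend to [8, 15).
[23, 32) is disjoint → start new block.
[24, 27) overlaps/touches [23, 32) → extend to [23, 32).
[25, 26) overlaps/touches [23, 32) → extend to [23, 32).
[41, 43) is disjoint → start new block.
[45, 54) is disjoint → start new block.

[8, 15) ∪ [23, 32) ∪ [41, 43) ∪ [45, 54)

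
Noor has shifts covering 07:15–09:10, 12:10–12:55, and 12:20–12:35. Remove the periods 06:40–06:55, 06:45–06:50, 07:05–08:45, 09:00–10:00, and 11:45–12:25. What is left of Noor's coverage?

08:45–09:00, 12:25–12:55

Merge the first list: 07:15–09:10, 12:10–12:55.
Merge the second list: 06:40–06:55, 07:05–08:45, 09:00–10:00, 11:45–12:25.
07:15–09:10 with B removed leaves 08:45–09:00.
12:10–12:55 with B removed leaves 12:25–12:55.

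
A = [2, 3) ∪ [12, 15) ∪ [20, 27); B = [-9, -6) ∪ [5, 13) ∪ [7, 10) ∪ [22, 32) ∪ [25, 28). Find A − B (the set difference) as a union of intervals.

Second set merges to [-9, -6), [5, 13), [22, 32).
[2, 3): nothing removed.
[12, 15) \ B = [13, 15).
[20, 27) \ B = [20, 22).

[2, 3) ∪ [13, 15) ∪ [20, 22)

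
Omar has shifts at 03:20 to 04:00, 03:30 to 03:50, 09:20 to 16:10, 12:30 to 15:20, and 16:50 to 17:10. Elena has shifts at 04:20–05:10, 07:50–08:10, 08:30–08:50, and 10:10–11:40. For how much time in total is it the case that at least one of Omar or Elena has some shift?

9 h 20 min

First set merges to 03:20-04:00, 09:20-16:10, 16:50-17:10.
A ∪ B = 03:20-04:00, 04:20-05:10, 07:50-08:10, 08:30-08:50, 09:20-16:10, 16:50-17:10.
Total: 40 min + 50 min + 20 min + 20 min + 6 h 50 min + 20 min = 9 h 20 min.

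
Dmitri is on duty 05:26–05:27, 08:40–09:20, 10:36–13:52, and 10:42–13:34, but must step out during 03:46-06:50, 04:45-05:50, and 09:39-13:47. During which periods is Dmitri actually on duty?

08:40–09:20, 13:47–13:52

A, merged: 05:26–05:27, 08:40–09:20, 10:36–13:52.
B, merged: 03:46–06:50, 09:39–13:47.
05:26–05:27: fully covered by B → removed.
08:40–09:20: no B overlap → unchanged.
10:36–13:52 minus B → 13:47–13:52.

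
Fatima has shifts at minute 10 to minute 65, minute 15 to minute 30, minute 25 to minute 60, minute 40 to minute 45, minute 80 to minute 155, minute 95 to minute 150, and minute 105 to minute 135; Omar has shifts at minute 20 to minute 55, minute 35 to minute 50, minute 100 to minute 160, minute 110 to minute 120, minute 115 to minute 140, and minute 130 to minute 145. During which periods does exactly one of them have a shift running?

minute 10 to minute 20, minute 55 to minute 65, minute 80 to minute 100, minute 155 to minute 160

First set merges to minute 10 to minute 65, minute 80 to minute 155.
Second set merges to minute 20 to minute 55, minute 100 to minute 160.
A \ B = minute 10 to minute 20, minute 55 to minute 65, minute 80 to minute 100.
B \ A = minute 155 to minute 160.
Union of the two gives the symmetric difference.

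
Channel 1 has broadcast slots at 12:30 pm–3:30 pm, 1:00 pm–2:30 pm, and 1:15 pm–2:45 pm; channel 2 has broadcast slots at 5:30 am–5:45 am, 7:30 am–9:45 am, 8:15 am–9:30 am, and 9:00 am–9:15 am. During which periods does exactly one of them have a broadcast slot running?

A, merged: 12:30 pm-3:30 pm.
B, merged: 5:30 am-5:45 am, 7:30 am-9:45 am.
A \ B = 12:30 pm-3:30 pm.
B \ A = 5:30 am-5:45 am, 7:30 am-9:45 am.
Union of the two gives the symmetric difference.

5:30 am-5:45 am, 7:30 am-9:45 am, 12:30 pm-3:30 pm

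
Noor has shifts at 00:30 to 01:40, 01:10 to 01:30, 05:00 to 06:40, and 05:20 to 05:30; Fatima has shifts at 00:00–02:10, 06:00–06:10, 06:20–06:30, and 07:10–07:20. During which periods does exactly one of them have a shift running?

A, merged: 00:30-01:40, 05:00-06:40.
Only in the first: 05:00-06:00, 06:10-06:20, 06:30-06:40.
Only in the second: 00:00-00:30, 01:40-02:10, 07:10-07:20.
Together these are the periods covered by exactly one.

00:00-00:30, 01:40-02:10, 05:00-06:00, 06:10-06:20, 06:30-06:40, 07:10-07:20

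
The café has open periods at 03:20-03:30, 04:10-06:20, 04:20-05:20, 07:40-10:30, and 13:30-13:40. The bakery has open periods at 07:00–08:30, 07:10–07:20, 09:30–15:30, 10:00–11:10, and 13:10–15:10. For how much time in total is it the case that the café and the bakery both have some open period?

First set merges to 03:20–03:30, 04:10–06:20, 07:40–10:30, 13:30–13:40.
Second set merges to 07:00–08:30, 09:30–15:30.
A ∩ B = 07:40–08:30, 09:30–10:30, 13:30–13:40.
Total: 50 min + 1 h + 10 min = 2 h.

2 h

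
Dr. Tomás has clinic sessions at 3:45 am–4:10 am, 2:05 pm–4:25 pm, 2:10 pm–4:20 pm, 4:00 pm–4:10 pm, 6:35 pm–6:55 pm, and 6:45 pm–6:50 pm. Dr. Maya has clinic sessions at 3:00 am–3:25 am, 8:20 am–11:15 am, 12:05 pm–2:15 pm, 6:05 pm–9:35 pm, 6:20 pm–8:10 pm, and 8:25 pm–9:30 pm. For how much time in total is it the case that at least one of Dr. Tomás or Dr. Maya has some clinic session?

11 h 35 min

A, merged: 3:45 am–4:10 am, 2:05 pm–4:25 pm, 6:35 pm–6:55 pm.
B, merged: 3:00 am–3:25 am, 8:20 am–11:15 am, 12:05 pm–2:15 pm, 6:05 pm–9:35 pm.
A ∪ B = 3:00 am–3:25 am, 3:45 am–4:10 am, 8:20 am–11:15 am, 12:05 pm–4:25 pm, 6:05 pm–9:35 pm.
Total: 25 min + 25 min + 2 h 55 min + 4 h 20 min + 3 h 30 min = 11 h 35 min.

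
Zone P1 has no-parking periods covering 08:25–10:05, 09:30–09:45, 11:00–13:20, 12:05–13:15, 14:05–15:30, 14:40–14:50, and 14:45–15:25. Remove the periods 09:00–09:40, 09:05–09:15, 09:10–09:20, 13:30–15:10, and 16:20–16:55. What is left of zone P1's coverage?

First set merges to 08:25–10:05, 11:00–13:20, 14:05–15:30.
Second set merges to 09:00–09:40, 13:30–15:10, 16:20–16:55.
08:25–10:05 \ B = 08:25–09:00, 09:40–10:05.
11:00–13:20: nothing removed.
14:05–15:30 \ B = 15:10–15:30.

08:25–09:00, 09:40–10:05, 11:00–13:20, 15:10–15:30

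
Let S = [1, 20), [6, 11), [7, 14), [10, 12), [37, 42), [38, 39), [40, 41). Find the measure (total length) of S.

24

Merged: [1, 20), [37, 42).
Lengths: 19 + 5 = 24.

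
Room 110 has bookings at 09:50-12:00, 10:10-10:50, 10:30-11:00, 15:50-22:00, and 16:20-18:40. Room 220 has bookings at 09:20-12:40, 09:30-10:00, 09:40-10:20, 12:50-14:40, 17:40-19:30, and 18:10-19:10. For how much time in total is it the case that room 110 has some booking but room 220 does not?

4 h 20 min

First set merges to 09:50-12:00, 15:50-22:00.
Second set merges to 09:20-12:40, 12:50-14:40, 17:40-19:30.
A \ B = 15:50-17:40, 19:30-22:00.
Total: 1 h 50 min + 2 h 30 min = 4 h 20 min.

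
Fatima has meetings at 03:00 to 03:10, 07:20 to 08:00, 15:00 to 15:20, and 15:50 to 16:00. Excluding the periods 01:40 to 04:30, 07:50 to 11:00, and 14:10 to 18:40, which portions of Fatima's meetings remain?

03:00-03:10: fully covered by B → removed.
07:20-08:00 minus B → 07:20-07:50.
15:00-15:20: fully covered by B → removed.
15:50-16:00: fully covered by B → removed.

07:20-07:50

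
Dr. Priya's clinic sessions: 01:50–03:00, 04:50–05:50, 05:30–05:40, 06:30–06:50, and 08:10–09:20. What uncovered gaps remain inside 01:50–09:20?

03:00–04:50, 05:50–06:30, 06:50–08:10

Covered (merged): 01:50–03:00, 04:50–05:50, 06:30–06:50, 08:10–09:20.
Complement within 01:50–09:20: 03:00–04:50, 05:50–06:30, 06:50–08:10.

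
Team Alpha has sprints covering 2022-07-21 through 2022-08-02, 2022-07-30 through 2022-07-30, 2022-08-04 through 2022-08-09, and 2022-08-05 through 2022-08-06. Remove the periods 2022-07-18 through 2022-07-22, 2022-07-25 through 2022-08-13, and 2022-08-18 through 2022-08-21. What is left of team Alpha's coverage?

2022-07-23 through 2022-07-24

First set merges to 2022-07-21 through 2022-08-02, 2022-08-04 through 2022-08-09.
2022-07-21 through 2022-08-02 with B removed leaves 2022-07-23 through 2022-07-24.
2022-08-04 through 2022-08-09 lies entirely inside B → drops out.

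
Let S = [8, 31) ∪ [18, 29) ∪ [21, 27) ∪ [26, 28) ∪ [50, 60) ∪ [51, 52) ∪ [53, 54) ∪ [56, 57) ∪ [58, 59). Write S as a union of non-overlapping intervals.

[8, 31) ∪ [50, 60)

[18, 29) overlaps/touches [8, 31) → extend to [8, 31).
[21, 27) overlaps/touches [8, 31) → extend to [8, 31).
[26, 28) overlaps/touches [8, 31) → extend to [8, 31).
[50, 60) is disjoint → start new block.
[51, 52) overlaps/touches [50, 60) → extend to [50, 60).
[53, 54) overlaps/touches [50, 60) → extend to [50, 60).
[56, 57) overlaps/touches [50, 60) → extend to [50, 60).
[58, 59) overlaps/touches [50, 60) → extend to [50, 60).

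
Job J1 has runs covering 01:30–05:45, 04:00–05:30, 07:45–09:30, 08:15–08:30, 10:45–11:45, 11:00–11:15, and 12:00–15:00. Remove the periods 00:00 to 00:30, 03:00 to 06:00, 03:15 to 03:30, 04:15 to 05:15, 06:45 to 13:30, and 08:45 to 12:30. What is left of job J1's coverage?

01:30–03:00, 13:30–15:00

A, merged: 01:30–05:45, 07:45–09:30, 10:45–11:45, 12:00–15:00.
B, merged: 00:00–00:30, 03:00–06:00, 06:45–13:30.
01:30–05:45 \ B = 01:30–03:00.
07:45–09:30: entirely removed.
10:45–11:45: entirely removed.
12:00–15:00 \ B = 13:30–15:00.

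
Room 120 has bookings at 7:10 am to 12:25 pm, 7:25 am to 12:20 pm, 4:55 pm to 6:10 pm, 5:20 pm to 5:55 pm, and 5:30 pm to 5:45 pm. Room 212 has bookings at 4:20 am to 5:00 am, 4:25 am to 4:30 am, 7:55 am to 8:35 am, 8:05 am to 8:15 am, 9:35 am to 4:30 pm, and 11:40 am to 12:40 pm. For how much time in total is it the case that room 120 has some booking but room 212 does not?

Merge the first list: 7:10 am–12:25 pm, 4:55 pm–6:10 pm.
Merge the second list: 4:20 am–5:00 am, 7:55 am–8:35 am, 9:35 am–4:30 pm.
A \ B = 7:10 am–7:55 am, 8:35 am–9:35 am, 4:55 pm–6:10 pm.
Total: 45 min + 1 h + 1 h 15 min = 3 h.

3 h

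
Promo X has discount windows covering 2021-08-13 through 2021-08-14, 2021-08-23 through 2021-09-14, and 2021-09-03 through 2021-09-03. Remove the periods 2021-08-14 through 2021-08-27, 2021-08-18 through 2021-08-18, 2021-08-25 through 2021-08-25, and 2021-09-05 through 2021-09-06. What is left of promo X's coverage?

2021-08-13 through 2021-08-13, 2021-08-28 through 2021-09-04, 2021-09-07 through 2021-09-14

Merge the first list: 2021-08-13 through 2021-08-14, 2021-08-23 through 2021-09-14.
Merge the second list: 2021-08-14 through 2021-08-27, 2021-09-05 through 2021-09-06.
2021-08-13 through 2021-08-14 \ B = 2021-08-13 through 2021-08-13.
2021-08-23 through 2021-09-14 \ B = 2021-08-28 through 2021-09-04, 2021-09-07 through 2021-09-14.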